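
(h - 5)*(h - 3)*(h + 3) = h^3 - 5*h^2 - 9*h + 45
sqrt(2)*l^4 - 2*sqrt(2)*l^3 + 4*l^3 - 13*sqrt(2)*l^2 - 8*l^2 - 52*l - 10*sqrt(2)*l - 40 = (l - 5)*(l + 2)*(l + 2*sqrt(2))*(sqrt(2)*l + sqrt(2))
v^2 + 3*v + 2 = (v + 1)*(v + 2)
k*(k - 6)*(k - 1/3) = k^3 - 19*k^2/3 + 2*k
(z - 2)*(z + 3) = z^2 + z - 6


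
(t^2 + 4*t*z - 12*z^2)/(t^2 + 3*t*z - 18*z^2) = (-t + 2*z)/(-t + 3*z)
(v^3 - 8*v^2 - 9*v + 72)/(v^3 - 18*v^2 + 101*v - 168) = (v + 3)/(v - 7)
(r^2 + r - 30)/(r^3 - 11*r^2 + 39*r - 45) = (r + 6)/(r^2 - 6*r + 9)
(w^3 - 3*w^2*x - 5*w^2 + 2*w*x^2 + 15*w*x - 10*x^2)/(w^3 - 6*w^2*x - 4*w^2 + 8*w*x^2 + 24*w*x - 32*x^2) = (-w^2 + w*x + 5*w - 5*x)/(-w^2 + 4*w*x + 4*w - 16*x)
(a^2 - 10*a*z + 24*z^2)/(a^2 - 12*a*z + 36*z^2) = (-a + 4*z)/(-a + 6*z)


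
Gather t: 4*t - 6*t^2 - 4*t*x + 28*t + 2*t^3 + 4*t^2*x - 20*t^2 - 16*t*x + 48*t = 2*t^3 + t^2*(4*x - 26) + t*(80 - 20*x)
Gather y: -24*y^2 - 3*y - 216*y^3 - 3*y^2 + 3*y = -216*y^3 - 27*y^2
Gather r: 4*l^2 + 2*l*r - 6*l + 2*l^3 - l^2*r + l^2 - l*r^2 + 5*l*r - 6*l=2*l^3 + 5*l^2 - l*r^2 - 12*l + r*(-l^2 + 7*l)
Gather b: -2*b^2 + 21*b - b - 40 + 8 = -2*b^2 + 20*b - 32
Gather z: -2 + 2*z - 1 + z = 3*z - 3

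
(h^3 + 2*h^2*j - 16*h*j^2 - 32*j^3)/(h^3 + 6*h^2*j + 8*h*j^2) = (h - 4*j)/h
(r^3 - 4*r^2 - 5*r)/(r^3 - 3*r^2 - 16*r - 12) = r*(r - 5)/(r^2 - 4*r - 12)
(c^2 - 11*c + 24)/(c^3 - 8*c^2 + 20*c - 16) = (c^2 - 11*c + 24)/(c^3 - 8*c^2 + 20*c - 16)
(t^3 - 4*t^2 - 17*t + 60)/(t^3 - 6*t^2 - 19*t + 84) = (t - 5)/(t - 7)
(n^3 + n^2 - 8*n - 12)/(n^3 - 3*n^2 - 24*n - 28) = (n - 3)/(n - 7)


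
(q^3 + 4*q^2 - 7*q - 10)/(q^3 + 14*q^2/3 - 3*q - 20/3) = 3*(q - 2)/(3*q - 4)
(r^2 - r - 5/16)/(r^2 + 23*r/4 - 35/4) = (r + 1/4)/(r + 7)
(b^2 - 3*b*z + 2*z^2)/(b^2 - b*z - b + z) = (b - 2*z)/(b - 1)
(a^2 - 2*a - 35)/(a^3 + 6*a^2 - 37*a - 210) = (a - 7)/(a^2 + a - 42)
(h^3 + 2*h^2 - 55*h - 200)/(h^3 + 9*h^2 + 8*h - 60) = (h^2 - 3*h - 40)/(h^2 + 4*h - 12)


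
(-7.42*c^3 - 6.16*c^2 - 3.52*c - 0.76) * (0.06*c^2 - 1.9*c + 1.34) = -0.4452*c^5 + 13.7284*c^4 + 1.55*c^3 - 1.612*c^2 - 3.2728*c - 1.0184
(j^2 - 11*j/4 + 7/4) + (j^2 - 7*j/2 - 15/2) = 2*j^2 - 25*j/4 - 23/4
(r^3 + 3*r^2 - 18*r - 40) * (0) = 0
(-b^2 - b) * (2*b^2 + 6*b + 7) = -2*b^4 - 8*b^3 - 13*b^2 - 7*b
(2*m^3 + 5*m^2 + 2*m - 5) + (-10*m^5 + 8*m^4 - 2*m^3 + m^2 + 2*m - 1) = -10*m^5 + 8*m^4 + 6*m^2 + 4*m - 6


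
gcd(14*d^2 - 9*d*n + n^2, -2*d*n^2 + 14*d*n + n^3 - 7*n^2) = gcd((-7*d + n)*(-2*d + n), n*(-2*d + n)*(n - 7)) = 2*d - n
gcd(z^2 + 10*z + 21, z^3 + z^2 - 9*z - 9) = z + 3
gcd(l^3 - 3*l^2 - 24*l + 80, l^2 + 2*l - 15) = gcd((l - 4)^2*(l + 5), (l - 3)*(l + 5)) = l + 5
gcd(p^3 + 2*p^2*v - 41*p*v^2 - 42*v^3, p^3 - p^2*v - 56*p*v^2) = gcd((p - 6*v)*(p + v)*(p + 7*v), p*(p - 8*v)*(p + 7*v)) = p + 7*v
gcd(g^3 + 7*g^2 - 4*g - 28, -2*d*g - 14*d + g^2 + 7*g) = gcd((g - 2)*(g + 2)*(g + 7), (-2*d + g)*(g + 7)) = g + 7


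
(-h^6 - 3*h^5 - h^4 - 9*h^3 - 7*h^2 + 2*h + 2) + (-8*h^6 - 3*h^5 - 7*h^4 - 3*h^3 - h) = -9*h^6 - 6*h^5 - 8*h^4 - 12*h^3 - 7*h^2 + h + 2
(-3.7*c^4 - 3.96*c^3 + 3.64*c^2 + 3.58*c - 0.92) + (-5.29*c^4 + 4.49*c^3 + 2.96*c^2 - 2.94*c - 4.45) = -8.99*c^4 + 0.53*c^3 + 6.6*c^2 + 0.64*c - 5.37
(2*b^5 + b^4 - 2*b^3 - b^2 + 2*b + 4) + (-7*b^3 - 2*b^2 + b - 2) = 2*b^5 + b^4 - 9*b^3 - 3*b^2 + 3*b + 2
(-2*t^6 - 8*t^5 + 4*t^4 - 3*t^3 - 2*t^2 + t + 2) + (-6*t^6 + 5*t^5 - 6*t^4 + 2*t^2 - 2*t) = -8*t^6 - 3*t^5 - 2*t^4 - 3*t^3 - t + 2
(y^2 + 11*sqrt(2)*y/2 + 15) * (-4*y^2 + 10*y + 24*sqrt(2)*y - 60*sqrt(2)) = -4*y^4 + 2*sqrt(2)*y^3 + 10*y^3 - 5*sqrt(2)*y^2 + 204*y^2 - 510*y + 360*sqrt(2)*y - 900*sqrt(2)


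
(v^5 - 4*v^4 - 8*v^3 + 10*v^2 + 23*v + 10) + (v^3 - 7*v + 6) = v^5 - 4*v^4 - 7*v^3 + 10*v^2 + 16*v + 16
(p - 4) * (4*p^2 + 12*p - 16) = 4*p^3 - 4*p^2 - 64*p + 64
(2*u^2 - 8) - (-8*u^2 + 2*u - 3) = 10*u^2 - 2*u - 5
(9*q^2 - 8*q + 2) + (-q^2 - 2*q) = 8*q^2 - 10*q + 2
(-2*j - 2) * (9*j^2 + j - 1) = -18*j^3 - 20*j^2 + 2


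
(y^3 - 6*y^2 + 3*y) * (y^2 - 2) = y^5 - 6*y^4 + y^3 + 12*y^2 - 6*y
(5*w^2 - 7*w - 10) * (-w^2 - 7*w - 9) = -5*w^4 - 28*w^3 + 14*w^2 + 133*w + 90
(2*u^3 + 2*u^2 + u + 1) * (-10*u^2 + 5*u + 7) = -20*u^5 - 10*u^4 + 14*u^3 + 9*u^2 + 12*u + 7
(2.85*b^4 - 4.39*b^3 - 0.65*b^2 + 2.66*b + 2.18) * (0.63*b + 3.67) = 1.7955*b^5 + 7.6938*b^4 - 16.5208*b^3 - 0.7097*b^2 + 11.1356*b + 8.0006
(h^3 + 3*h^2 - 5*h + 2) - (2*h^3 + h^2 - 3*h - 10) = -h^3 + 2*h^2 - 2*h + 12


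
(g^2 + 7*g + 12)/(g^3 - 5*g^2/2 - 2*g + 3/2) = 2*(g^2 + 7*g + 12)/(2*g^3 - 5*g^2 - 4*g + 3)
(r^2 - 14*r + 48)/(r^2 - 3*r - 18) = (r - 8)/(r + 3)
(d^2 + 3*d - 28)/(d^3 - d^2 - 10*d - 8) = (d + 7)/(d^2 + 3*d + 2)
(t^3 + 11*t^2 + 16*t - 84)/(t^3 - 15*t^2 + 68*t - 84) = (t^2 + 13*t + 42)/(t^2 - 13*t + 42)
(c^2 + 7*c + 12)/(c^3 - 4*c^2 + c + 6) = (c^2 + 7*c + 12)/(c^3 - 4*c^2 + c + 6)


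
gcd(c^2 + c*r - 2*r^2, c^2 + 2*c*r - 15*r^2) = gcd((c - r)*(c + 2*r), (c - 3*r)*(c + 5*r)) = 1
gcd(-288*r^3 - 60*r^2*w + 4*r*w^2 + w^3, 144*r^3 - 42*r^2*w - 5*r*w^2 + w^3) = 48*r^2 + 2*r*w - w^2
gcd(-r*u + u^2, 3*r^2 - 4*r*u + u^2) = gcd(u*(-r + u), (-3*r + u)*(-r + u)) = r - u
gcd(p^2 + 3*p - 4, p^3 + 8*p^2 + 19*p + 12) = p + 4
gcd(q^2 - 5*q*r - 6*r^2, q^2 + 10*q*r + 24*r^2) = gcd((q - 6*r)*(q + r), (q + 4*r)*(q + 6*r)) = 1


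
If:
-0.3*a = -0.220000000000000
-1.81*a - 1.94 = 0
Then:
No Solution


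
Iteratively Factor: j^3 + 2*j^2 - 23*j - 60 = (j + 3)*(j^2 - j - 20) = (j + 3)*(j + 4)*(j - 5)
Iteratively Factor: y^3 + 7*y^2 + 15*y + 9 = (y + 3)*(y^2 + 4*y + 3) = (y + 3)^2*(y + 1)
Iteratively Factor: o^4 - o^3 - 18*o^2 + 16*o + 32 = (o + 4)*(o^3 - 5*o^2 + 2*o + 8) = (o - 2)*(o + 4)*(o^2 - 3*o - 4) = (o - 2)*(o + 1)*(o + 4)*(o - 4)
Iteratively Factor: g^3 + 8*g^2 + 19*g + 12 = (g + 1)*(g^2 + 7*g + 12) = (g + 1)*(g + 3)*(g + 4)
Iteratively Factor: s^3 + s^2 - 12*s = (s + 4)*(s^2 - 3*s) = s*(s + 4)*(s - 3)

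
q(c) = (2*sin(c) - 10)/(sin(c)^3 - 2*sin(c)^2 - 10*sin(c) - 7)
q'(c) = (2*sin(c) - 10)*(-3*sin(c)^2*cos(c) + 4*sin(c)*cos(c) + 10*cos(c))/(sin(c)^3 - 2*sin(c)^2 - 10*sin(c) - 7)^2 + 2*cos(c)/(sin(c)^3 - 2*sin(c)^2 - 10*sin(c) - 7) = 2*(-2*sin(c)^3 + 17*sin(c)^2 - 20*sin(c) - 57)*cos(c)/((sin(c) + 1)^2*(sin(c)^2 - 3*sin(c) - 7)^2)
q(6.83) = 0.71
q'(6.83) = -0.68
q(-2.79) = 2.79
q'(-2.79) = 6.13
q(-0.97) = 17.30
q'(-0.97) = -69.36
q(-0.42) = 3.26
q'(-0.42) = -7.59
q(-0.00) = 1.43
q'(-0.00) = -2.33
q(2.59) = 0.71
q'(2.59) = 0.67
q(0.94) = 0.53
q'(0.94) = -0.30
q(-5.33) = 0.53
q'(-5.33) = -0.29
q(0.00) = 1.43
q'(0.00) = -2.33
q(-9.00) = 3.29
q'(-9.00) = 7.71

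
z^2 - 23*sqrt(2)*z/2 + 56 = (z - 8*sqrt(2))*(z - 7*sqrt(2)/2)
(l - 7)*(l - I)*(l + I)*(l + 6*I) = l^4 - 7*l^3 + 6*I*l^3 + l^2 - 42*I*l^2 - 7*l + 6*I*l - 42*I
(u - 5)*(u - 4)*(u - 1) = u^3 - 10*u^2 + 29*u - 20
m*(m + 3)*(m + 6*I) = m^3 + 3*m^2 + 6*I*m^2 + 18*I*m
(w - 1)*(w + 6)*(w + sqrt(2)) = w^3 + sqrt(2)*w^2 + 5*w^2 - 6*w + 5*sqrt(2)*w - 6*sqrt(2)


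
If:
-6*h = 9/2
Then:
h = -3/4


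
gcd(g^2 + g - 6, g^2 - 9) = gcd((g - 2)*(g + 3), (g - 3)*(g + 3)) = g + 3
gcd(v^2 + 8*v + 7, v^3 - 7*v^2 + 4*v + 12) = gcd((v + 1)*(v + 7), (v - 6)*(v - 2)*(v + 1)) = v + 1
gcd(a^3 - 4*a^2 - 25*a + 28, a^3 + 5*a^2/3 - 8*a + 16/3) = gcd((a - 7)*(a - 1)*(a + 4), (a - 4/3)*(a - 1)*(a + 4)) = a^2 + 3*a - 4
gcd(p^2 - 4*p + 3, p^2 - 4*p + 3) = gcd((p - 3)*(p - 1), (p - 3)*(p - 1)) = p^2 - 4*p + 3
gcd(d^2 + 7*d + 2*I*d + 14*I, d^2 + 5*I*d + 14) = 1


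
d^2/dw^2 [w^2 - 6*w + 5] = 2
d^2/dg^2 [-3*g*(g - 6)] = -6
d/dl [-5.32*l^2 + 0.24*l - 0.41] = 0.24 - 10.64*l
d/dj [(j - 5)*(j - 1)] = 2*j - 6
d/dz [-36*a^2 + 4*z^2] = 8*z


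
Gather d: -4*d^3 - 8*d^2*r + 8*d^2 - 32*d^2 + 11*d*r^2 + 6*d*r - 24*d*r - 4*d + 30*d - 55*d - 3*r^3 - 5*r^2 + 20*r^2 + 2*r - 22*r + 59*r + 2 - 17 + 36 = -4*d^3 + d^2*(-8*r - 24) + d*(11*r^2 - 18*r - 29) - 3*r^3 + 15*r^2 + 39*r + 21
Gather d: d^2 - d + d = d^2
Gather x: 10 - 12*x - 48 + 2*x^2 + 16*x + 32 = 2*x^2 + 4*x - 6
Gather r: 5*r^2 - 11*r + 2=5*r^2 - 11*r + 2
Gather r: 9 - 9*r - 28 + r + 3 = -8*r - 16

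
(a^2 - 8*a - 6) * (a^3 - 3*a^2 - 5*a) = a^5 - 11*a^4 + 13*a^3 + 58*a^2 + 30*a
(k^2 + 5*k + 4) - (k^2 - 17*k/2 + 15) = 27*k/2 - 11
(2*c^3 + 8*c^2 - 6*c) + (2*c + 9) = 2*c^3 + 8*c^2 - 4*c + 9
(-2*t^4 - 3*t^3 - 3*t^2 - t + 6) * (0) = 0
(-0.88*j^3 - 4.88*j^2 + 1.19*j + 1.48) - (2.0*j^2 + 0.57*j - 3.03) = -0.88*j^3 - 6.88*j^2 + 0.62*j + 4.51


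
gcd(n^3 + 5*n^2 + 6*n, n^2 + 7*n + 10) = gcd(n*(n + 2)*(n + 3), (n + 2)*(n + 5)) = n + 2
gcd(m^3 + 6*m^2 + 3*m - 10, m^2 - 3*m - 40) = m + 5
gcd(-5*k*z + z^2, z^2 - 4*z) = z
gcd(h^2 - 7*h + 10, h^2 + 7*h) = 1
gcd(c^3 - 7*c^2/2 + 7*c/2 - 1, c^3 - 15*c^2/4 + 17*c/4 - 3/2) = c^2 - 3*c + 2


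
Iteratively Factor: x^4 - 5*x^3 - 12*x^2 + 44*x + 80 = (x + 2)*(x^3 - 7*x^2 + 2*x + 40) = (x - 4)*(x + 2)*(x^2 - 3*x - 10) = (x - 4)*(x + 2)^2*(x - 5)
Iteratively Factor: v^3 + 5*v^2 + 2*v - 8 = (v - 1)*(v^2 + 6*v + 8) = (v - 1)*(v + 2)*(v + 4)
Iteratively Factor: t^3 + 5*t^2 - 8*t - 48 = (t + 4)*(t^2 + t - 12) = (t - 3)*(t + 4)*(t + 4)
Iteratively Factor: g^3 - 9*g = (g)*(g^2 - 9) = g*(g - 3)*(g + 3)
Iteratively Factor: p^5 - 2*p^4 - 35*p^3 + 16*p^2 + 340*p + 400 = (p + 2)*(p^4 - 4*p^3 - 27*p^2 + 70*p + 200) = (p + 2)^2*(p^3 - 6*p^2 - 15*p + 100) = (p - 5)*(p + 2)^2*(p^2 - p - 20) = (p - 5)*(p + 2)^2*(p + 4)*(p - 5)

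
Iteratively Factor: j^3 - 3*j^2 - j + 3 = (j - 3)*(j^2 - 1) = (j - 3)*(j - 1)*(j + 1)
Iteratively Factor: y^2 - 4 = (y - 2)*(y + 2)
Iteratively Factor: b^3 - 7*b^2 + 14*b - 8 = (b - 4)*(b^2 - 3*b + 2) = (b - 4)*(b - 2)*(b - 1)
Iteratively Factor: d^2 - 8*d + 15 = (d - 5)*(d - 3)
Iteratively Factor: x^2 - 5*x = (x - 5)*(x)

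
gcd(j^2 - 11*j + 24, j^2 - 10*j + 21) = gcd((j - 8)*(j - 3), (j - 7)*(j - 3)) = j - 3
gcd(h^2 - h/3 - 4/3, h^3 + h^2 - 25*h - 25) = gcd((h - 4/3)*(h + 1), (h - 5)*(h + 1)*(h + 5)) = h + 1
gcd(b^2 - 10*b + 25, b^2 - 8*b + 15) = b - 5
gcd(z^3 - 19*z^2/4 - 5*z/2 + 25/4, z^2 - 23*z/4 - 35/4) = z + 5/4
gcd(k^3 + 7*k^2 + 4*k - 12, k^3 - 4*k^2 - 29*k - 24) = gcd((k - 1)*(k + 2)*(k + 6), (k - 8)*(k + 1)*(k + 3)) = 1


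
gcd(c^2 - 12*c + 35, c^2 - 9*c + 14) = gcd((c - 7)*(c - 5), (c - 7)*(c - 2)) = c - 7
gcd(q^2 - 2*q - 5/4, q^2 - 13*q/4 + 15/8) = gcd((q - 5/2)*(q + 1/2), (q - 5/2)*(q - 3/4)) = q - 5/2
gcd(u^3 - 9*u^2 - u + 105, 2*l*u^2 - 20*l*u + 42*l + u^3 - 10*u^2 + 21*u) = u - 7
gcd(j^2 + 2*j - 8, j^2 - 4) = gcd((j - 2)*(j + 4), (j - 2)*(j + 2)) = j - 2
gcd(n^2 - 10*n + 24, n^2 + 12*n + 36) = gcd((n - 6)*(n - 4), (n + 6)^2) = 1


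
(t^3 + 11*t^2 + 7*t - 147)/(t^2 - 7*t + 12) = (t^2 + 14*t + 49)/(t - 4)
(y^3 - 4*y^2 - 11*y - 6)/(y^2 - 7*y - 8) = (y^2 - 5*y - 6)/(y - 8)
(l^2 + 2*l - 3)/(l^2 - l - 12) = (l - 1)/(l - 4)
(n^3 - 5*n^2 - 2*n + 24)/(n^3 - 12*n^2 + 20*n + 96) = (n^2 - 7*n + 12)/(n^2 - 14*n + 48)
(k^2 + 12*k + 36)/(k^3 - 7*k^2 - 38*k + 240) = (k + 6)/(k^2 - 13*k + 40)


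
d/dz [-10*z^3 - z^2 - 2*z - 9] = -30*z^2 - 2*z - 2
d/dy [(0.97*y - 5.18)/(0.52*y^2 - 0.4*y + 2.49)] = (-0.5044*y^2 + 5.3872*y + 0.3433)/(0.2704*y^4 - 0.416*y^3 + 2.7496*y^2 - 1.992*y + 6.2001)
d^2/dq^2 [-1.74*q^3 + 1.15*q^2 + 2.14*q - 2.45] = 2.3 - 10.44*q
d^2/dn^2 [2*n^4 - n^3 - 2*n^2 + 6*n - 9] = 24*n^2 - 6*n - 4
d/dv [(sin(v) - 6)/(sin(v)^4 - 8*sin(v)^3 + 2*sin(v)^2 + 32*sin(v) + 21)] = (-3*sin(v)^3 + 43*sin(v)^2 - 189*sin(v) + 213)*cos(v)/((sin(v) - 7)^2*(sin(v) - 3)^2*(sin(v) + 1)^3)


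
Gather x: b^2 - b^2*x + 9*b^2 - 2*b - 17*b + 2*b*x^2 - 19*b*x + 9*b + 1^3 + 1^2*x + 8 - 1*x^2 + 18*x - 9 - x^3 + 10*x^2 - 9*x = 10*b^2 - 10*b - x^3 + x^2*(2*b + 9) + x*(-b^2 - 19*b + 10)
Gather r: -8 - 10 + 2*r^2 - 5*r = 2*r^2 - 5*r - 18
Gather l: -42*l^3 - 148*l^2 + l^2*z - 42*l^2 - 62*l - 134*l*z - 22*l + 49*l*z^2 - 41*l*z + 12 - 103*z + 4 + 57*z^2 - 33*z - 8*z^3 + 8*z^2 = -42*l^3 + l^2*(z - 190) + l*(49*z^2 - 175*z - 84) - 8*z^3 + 65*z^2 - 136*z + 16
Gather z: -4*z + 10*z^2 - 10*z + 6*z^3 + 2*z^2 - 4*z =6*z^3 + 12*z^2 - 18*z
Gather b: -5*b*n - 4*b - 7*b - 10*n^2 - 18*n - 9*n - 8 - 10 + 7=b*(-5*n - 11) - 10*n^2 - 27*n - 11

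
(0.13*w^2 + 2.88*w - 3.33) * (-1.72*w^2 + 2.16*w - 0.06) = -0.2236*w^4 - 4.6728*w^3 + 11.9406*w^2 - 7.3656*w + 0.1998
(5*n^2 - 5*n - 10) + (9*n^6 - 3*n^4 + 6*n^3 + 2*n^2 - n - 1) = 9*n^6 - 3*n^4 + 6*n^3 + 7*n^2 - 6*n - 11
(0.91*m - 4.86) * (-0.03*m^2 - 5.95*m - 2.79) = -0.0273*m^3 - 5.2687*m^2 + 26.3781*m + 13.5594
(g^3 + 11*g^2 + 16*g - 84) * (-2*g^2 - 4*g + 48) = -2*g^5 - 26*g^4 - 28*g^3 + 632*g^2 + 1104*g - 4032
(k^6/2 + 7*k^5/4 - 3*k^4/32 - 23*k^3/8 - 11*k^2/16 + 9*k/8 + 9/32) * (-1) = -k^6/2 - 7*k^5/4 + 3*k^4/32 + 23*k^3/8 + 11*k^2/16 - 9*k/8 - 9/32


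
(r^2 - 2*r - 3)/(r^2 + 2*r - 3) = (r^2 - 2*r - 3)/(r^2 + 2*r - 3)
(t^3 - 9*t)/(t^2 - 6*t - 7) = t*(9 - t^2)/(-t^2 + 6*t + 7)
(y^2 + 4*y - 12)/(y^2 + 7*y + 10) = (y^2 + 4*y - 12)/(y^2 + 7*y + 10)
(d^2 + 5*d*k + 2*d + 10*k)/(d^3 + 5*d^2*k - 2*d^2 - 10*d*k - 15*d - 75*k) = (d + 2)/(d^2 - 2*d - 15)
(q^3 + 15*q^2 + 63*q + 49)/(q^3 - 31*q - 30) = (q^2 + 14*q + 49)/(q^2 - q - 30)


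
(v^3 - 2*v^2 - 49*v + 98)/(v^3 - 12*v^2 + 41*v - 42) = (v + 7)/(v - 3)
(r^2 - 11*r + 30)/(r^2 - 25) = (r - 6)/(r + 5)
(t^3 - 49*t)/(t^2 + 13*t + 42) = t*(t - 7)/(t + 6)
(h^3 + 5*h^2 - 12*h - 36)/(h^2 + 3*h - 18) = h + 2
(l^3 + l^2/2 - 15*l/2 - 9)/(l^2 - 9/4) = 2*(l^2 - l - 6)/(2*l - 3)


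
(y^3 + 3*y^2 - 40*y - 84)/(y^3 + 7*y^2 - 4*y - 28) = (y - 6)/(y - 2)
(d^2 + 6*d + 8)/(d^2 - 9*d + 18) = (d^2 + 6*d + 8)/(d^2 - 9*d + 18)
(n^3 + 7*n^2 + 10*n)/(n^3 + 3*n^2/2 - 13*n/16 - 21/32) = 32*n*(n^2 + 7*n + 10)/(32*n^3 + 48*n^2 - 26*n - 21)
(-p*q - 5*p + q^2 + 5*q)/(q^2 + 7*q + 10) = (-p + q)/(q + 2)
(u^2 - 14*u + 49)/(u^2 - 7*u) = (u - 7)/u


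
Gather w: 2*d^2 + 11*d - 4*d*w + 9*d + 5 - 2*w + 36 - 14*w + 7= 2*d^2 + 20*d + w*(-4*d - 16) + 48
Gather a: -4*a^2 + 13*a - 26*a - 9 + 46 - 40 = -4*a^2 - 13*a - 3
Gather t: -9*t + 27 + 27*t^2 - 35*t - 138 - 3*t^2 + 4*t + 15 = 24*t^2 - 40*t - 96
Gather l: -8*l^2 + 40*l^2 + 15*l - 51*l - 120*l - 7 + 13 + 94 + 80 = 32*l^2 - 156*l + 180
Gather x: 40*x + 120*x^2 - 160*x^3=-160*x^3 + 120*x^2 + 40*x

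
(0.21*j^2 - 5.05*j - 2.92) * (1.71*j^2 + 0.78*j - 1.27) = 0.3591*j^4 - 8.4717*j^3 - 9.1989*j^2 + 4.1359*j + 3.7084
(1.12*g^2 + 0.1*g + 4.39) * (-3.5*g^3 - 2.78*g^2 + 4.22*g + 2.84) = -3.92*g^5 - 3.4636*g^4 - 10.9166*g^3 - 8.6014*g^2 + 18.8098*g + 12.4676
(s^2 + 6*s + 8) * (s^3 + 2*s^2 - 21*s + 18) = s^5 + 8*s^4 - s^3 - 92*s^2 - 60*s + 144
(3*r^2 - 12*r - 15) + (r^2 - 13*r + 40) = 4*r^2 - 25*r + 25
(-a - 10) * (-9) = 9*a + 90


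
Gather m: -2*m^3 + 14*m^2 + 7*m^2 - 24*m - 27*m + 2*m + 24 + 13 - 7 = -2*m^3 + 21*m^2 - 49*m + 30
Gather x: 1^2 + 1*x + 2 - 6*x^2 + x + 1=-6*x^2 + 2*x + 4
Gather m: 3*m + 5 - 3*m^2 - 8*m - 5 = -3*m^2 - 5*m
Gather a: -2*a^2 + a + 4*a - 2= -2*a^2 + 5*a - 2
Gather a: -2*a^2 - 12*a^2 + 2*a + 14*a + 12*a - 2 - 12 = -14*a^2 + 28*a - 14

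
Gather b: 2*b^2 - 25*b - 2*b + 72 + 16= 2*b^2 - 27*b + 88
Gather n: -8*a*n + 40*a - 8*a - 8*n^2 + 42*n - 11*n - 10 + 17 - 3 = 32*a - 8*n^2 + n*(31 - 8*a) + 4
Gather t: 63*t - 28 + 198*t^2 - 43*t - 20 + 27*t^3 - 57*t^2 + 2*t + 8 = 27*t^3 + 141*t^2 + 22*t - 40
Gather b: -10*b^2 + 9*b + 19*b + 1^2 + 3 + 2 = -10*b^2 + 28*b + 6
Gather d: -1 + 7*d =7*d - 1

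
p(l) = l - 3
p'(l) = 1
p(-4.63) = -7.63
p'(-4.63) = 1.00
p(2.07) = -0.93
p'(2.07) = 1.00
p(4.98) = 1.98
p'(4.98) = 1.00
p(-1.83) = -4.83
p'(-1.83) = 1.00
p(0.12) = -2.88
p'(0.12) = 1.00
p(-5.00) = -8.00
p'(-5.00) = 1.00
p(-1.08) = -4.08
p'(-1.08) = 1.00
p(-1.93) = -4.93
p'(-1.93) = 1.00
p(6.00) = 3.00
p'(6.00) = 1.00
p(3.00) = 0.00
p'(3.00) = 1.00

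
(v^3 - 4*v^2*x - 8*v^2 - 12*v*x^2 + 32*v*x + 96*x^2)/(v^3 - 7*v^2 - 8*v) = (v^2 - 4*v*x - 12*x^2)/(v*(v + 1))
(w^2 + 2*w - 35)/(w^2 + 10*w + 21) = (w - 5)/(w + 3)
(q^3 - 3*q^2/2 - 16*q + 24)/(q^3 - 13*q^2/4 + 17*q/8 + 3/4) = 4*(q^2 - 16)/(4*q^2 - 7*q - 2)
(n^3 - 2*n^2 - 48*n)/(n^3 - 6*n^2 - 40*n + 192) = n/(n - 4)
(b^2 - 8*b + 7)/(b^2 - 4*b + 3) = (b - 7)/(b - 3)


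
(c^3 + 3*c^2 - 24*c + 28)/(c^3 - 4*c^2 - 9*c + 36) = (c^3 + 3*c^2 - 24*c + 28)/(c^3 - 4*c^2 - 9*c + 36)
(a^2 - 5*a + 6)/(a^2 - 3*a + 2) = (a - 3)/(a - 1)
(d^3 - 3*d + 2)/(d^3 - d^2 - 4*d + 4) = (d - 1)/(d - 2)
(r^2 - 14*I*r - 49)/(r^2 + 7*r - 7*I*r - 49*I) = (r - 7*I)/(r + 7)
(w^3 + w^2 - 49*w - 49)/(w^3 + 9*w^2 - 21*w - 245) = (w^2 - 6*w - 7)/(w^2 + 2*w - 35)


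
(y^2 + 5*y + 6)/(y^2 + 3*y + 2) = (y + 3)/(y + 1)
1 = 1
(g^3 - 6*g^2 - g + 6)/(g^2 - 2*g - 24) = (g^2 - 1)/(g + 4)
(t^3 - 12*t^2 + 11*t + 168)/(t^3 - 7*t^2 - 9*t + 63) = (t - 8)/(t - 3)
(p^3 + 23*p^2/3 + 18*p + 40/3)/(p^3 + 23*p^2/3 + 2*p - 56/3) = (3*p^2 + 17*p + 20)/(3*p^2 + 17*p - 28)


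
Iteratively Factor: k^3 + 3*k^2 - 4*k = (k + 4)*(k^2 - k) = k*(k + 4)*(k - 1)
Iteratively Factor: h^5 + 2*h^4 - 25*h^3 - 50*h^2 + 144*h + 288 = (h - 4)*(h^4 + 6*h^3 - h^2 - 54*h - 72) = (h - 4)*(h + 3)*(h^3 + 3*h^2 - 10*h - 24) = (h - 4)*(h - 3)*(h + 3)*(h^2 + 6*h + 8) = (h - 4)*(h - 3)*(h + 2)*(h + 3)*(h + 4)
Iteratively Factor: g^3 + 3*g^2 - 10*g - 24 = (g + 2)*(g^2 + g - 12) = (g - 3)*(g + 2)*(g + 4)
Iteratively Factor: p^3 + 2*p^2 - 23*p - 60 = (p - 5)*(p^2 + 7*p + 12) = (p - 5)*(p + 4)*(p + 3)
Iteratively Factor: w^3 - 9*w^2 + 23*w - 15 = (w - 1)*(w^2 - 8*w + 15) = (w - 3)*(w - 1)*(w - 5)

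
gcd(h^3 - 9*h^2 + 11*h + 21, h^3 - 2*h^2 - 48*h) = 1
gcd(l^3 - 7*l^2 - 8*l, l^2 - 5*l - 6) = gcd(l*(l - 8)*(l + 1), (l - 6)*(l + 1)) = l + 1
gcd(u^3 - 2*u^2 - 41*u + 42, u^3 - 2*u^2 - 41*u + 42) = u^3 - 2*u^2 - 41*u + 42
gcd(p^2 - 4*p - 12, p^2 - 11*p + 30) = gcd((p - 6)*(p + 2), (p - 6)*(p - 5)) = p - 6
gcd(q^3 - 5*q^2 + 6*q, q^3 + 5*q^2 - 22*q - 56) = 1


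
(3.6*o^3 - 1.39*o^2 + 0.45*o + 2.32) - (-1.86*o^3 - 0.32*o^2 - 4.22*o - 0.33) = 5.46*o^3 - 1.07*o^2 + 4.67*o + 2.65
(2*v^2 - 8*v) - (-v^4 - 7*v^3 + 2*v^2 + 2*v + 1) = v^4 + 7*v^3 - 10*v - 1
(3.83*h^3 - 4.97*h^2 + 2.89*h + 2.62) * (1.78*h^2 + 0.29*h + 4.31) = 6.8174*h^5 - 7.7359*h^4 + 20.2102*h^3 - 15.919*h^2 + 13.2157*h + 11.2922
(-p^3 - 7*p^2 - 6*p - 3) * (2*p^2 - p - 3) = -2*p^5 - 13*p^4 - 2*p^3 + 21*p^2 + 21*p + 9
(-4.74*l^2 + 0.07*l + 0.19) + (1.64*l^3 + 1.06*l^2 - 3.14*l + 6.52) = 1.64*l^3 - 3.68*l^2 - 3.07*l + 6.71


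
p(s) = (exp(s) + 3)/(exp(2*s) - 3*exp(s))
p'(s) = (exp(s) + 3)*(-2*exp(2*s) + 3*exp(s))/(exp(2*s) - 3*exp(s))^2 + exp(s)/(exp(2*s) - 3*exp(s)) = (-exp(2*s) - 6*exp(s) + 9)*exp(-s)/(exp(2*s) - 6*exp(s) + 9)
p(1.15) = 12.33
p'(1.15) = -252.09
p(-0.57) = -2.59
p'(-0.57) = 1.58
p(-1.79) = -6.70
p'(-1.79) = 5.95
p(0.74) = -2.69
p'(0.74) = -4.65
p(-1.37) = -4.66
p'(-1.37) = 3.87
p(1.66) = 0.70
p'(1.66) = -1.87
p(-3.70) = -41.12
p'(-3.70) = 40.44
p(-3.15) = -24.01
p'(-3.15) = 23.33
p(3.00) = 0.07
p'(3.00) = -0.09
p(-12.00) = -162755.46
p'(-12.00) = 162754.79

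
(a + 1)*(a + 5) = a^2 + 6*a + 5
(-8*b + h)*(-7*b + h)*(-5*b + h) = -280*b^3 + 131*b^2*h - 20*b*h^2 + h^3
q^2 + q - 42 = (q - 6)*(q + 7)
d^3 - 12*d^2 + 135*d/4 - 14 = (d - 8)*(d - 7/2)*(d - 1/2)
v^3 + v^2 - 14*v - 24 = (v - 4)*(v + 2)*(v + 3)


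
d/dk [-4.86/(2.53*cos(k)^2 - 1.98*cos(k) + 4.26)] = (9.6228 - 24.5916*cos(k))*sin(k)/(2.53*cos(k)^2 - 1.98*cos(k) + 4.26)^2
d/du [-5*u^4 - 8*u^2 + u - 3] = -20*u^3 - 16*u + 1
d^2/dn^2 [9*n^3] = 54*n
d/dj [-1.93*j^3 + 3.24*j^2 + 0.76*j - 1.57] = -5.79*j^2 + 6.48*j + 0.76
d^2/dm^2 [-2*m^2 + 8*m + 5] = -4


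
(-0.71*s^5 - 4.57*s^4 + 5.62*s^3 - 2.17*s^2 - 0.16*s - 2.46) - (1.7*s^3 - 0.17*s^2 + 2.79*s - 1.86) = -0.71*s^5 - 4.57*s^4 + 3.92*s^3 - 2.0*s^2 - 2.95*s - 0.6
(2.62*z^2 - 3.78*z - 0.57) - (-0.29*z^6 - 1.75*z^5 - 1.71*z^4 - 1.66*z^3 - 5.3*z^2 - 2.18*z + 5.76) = 0.29*z^6 + 1.75*z^5 + 1.71*z^4 + 1.66*z^3 + 7.92*z^2 - 1.6*z - 6.33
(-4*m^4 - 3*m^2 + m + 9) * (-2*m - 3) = 8*m^5 + 12*m^4 + 6*m^3 + 7*m^2 - 21*m - 27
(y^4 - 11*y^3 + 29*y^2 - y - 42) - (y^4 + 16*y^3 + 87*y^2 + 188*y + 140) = -27*y^3 - 58*y^2 - 189*y - 182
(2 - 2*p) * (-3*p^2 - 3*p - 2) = 6*p^3 - 2*p - 4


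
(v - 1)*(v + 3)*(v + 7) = v^3 + 9*v^2 + 11*v - 21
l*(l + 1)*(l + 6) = l^3 + 7*l^2 + 6*l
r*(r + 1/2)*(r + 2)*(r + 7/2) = r^4 + 6*r^3 + 39*r^2/4 + 7*r/2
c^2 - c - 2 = (c - 2)*(c + 1)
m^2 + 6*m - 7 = (m - 1)*(m + 7)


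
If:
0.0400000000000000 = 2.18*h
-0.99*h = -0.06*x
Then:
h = 0.02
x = 0.30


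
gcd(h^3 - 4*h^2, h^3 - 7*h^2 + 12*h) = h^2 - 4*h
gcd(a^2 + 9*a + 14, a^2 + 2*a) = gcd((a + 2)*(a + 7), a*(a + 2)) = a + 2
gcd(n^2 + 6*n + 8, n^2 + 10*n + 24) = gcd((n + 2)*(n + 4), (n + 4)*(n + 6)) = n + 4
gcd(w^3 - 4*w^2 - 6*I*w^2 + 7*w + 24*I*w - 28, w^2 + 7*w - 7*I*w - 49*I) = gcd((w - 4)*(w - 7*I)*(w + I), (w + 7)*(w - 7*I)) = w - 7*I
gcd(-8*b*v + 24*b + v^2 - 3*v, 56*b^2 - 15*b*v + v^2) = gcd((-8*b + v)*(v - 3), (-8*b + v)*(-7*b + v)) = -8*b + v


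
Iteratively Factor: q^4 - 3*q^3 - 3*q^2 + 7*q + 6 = (q + 1)*(q^3 - 4*q^2 + q + 6) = (q + 1)^2*(q^2 - 5*q + 6) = (q - 2)*(q + 1)^2*(q - 3)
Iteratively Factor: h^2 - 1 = (h - 1)*(h + 1)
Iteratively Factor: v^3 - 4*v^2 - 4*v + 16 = (v + 2)*(v^2 - 6*v + 8) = (v - 2)*(v + 2)*(v - 4)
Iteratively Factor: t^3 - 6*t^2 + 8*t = (t)*(t^2 - 6*t + 8) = t*(t - 4)*(t - 2)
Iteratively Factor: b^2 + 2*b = (b + 2)*(b)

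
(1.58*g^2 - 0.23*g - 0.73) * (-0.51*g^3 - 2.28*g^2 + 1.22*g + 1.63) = -0.8058*g^5 - 3.4851*g^4 + 2.8243*g^3 + 3.9592*g^2 - 1.2655*g - 1.1899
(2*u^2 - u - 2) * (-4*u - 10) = -8*u^3 - 16*u^2 + 18*u + 20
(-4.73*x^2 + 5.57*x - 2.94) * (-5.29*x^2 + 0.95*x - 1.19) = 25.0217*x^4 - 33.9588*x^3 + 26.4728*x^2 - 9.4213*x + 3.4986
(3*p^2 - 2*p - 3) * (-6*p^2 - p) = -18*p^4 + 9*p^3 + 20*p^2 + 3*p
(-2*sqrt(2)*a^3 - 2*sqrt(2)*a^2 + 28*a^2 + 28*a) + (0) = -2*sqrt(2)*a^3 - 2*sqrt(2)*a^2 + 28*a^2 + 28*a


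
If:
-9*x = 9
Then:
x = -1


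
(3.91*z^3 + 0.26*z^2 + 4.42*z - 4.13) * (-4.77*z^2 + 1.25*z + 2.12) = -18.6507*z^5 + 3.6473*z^4 - 12.4692*z^3 + 25.7763*z^2 + 4.2079*z - 8.7556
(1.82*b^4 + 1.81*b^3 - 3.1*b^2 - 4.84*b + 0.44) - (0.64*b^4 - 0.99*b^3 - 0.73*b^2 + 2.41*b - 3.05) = 1.18*b^4 + 2.8*b^3 - 2.37*b^2 - 7.25*b + 3.49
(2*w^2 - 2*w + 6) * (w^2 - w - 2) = 2*w^4 - 4*w^3 + 4*w^2 - 2*w - 12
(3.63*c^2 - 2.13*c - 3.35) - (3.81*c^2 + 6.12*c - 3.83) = -0.18*c^2 - 8.25*c + 0.48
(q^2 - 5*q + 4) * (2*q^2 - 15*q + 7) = 2*q^4 - 25*q^3 + 90*q^2 - 95*q + 28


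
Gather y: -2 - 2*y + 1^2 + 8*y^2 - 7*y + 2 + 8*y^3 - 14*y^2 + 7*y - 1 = 8*y^3 - 6*y^2 - 2*y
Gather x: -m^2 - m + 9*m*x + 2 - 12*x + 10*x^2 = -m^2 - m + 10*x^2 + x*(9*m - 12) + 2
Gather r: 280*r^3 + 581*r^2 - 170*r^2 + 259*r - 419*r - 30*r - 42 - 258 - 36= 280*r^3 + 411*r^2 - 190*r - 336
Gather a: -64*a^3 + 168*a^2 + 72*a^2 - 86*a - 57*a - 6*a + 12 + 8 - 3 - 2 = -64*a^3 + 240*a^2 - 149*a + 15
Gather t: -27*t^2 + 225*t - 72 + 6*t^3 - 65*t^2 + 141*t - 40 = 6*t^3 - 92*t^2 + 366*t - 112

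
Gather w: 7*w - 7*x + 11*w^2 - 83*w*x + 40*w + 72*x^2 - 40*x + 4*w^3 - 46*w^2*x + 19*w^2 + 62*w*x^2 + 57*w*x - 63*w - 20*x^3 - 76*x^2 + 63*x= 4*w^3 + w^2*(30 - 46*x) + w*(62*x^2 - 26*x - 16) - 20*x^3 - 4*x^2 + 16*x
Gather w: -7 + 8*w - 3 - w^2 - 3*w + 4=-w^2 + 5*w - 6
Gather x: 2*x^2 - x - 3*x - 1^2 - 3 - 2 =2*x^2 - 4*x - 6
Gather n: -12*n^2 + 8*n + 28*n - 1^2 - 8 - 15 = -12*n^2 + 36*n - 24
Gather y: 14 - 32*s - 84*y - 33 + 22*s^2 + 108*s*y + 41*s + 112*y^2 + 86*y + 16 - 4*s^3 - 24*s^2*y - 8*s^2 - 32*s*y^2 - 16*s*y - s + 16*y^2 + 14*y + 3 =-4*s^3 + 14*s^2 + 8*s + y^2*(128 - 32*s) + y*(-24*s^2 + 92*s + 16)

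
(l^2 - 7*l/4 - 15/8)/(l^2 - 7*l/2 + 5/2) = (l + 3/4)/(l - 1)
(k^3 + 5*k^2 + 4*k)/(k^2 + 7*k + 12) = k*(k + 1)/(k + 3)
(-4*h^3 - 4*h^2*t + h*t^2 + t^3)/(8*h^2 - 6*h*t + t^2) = (2*h^2 + 3*h*t + t^2)/(-4*h + t)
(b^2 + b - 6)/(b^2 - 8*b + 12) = (b + 3)/(b - 6)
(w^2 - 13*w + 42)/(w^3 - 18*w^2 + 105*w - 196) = (w - 6)/(w^2 - 11*w + 28)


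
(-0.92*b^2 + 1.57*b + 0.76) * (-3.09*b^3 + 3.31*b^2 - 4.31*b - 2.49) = 2.8428*b^5 - 7.8965*b^4 + 6.8135*b^3 - 1.9603*b^2 - 7.1849*b - 1.8924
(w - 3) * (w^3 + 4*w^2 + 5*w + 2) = w^4 + w^3 - 7*w^2 - 13*w - 6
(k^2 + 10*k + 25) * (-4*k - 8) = -4*k^3 - 48*k^2 - 180*k - 200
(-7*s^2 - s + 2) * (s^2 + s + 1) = -7*s^4 - 8*s^3 - 6*s^2 + s + 2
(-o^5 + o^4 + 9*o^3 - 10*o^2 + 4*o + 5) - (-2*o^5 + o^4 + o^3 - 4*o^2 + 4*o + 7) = o^5 + 8*o^3 - 6*o^2 - 2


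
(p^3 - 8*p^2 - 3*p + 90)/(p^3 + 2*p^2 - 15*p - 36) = (p^2 - 11*p + 30)/(p^2 - p - 12)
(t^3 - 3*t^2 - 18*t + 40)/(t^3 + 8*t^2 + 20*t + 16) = (t^2 - 7*t + 10)/(t^2 + 4*t + 4)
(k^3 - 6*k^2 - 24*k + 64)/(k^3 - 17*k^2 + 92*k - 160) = (k^2 + 2*k - 8)/(k^2 - 9*k + 20)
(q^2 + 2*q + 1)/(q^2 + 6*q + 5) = (q + 1)/(q + 5)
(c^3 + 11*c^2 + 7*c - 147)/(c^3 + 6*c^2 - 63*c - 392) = (c - 3)/(c - 8)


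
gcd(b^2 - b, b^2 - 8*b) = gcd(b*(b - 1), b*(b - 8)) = b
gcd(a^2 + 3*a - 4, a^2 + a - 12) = a + 4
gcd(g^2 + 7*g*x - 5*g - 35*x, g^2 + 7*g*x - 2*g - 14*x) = g + 7*x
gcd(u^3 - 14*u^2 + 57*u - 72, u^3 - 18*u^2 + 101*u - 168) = u^2 - 11*u + 24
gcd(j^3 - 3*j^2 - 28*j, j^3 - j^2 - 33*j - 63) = j - 7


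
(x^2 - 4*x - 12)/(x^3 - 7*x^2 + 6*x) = (x + 2)/(x*(x - 1))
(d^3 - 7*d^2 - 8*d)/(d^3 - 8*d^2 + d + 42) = d*(d^2 - 7*d - 8)/(d^3 - 8*d^2 + d + 42)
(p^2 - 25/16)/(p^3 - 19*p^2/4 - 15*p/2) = (p - 5/4)/(p*(p - 6))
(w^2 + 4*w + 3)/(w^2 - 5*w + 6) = (w^2 + 4*w + 3)/(w^2 - 5*w + 6)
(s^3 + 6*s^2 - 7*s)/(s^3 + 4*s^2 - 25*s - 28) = s*(s - 1)/(s^2 - 3*s - 4)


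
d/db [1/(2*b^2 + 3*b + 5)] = (-4*b - 3)/(2*b^2 + 3*b + 5)^2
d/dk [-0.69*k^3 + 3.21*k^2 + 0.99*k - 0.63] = -2.07*k^2 + 6.42*k + 0.99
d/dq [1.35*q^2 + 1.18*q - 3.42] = 2.7*q + 1.18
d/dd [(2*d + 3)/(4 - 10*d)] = 19/(2*(25*d^2 - 20*d + 4))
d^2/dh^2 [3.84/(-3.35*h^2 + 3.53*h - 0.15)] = (86.1888*h^2 - 90.81984*h - 3.84*(6.7*h - 3.53)*(13.4*h - 7.06) + 3.8592)/(3.35*h^2 - 3.53*h + 0.15)^3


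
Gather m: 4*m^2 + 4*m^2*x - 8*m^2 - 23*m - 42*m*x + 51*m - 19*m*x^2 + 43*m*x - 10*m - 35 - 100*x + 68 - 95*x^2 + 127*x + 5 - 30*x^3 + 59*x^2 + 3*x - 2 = m^2*(4*x - 4) + m*(-19*x^2 + x + 18) - 30*x^3 - 36*x^2 + 30*x + 36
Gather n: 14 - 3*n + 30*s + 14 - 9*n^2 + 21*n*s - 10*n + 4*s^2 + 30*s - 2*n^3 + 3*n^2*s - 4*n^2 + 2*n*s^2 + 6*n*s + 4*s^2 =-2*n^3 + n^2*(3*s - 13) + n*(2*s^2 + 27*s - 13) + 8*s^2 + 60*s + 28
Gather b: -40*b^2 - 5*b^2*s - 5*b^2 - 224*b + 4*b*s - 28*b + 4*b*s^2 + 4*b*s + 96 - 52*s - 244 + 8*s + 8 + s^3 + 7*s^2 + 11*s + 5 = b^2*(-5*s - 45) + b*(4*s^2 + 8*s - 252) + s^3 + 7*s^2 - 33*s - 135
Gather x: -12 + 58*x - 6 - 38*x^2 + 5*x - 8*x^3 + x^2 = -8*x^3 - 37*x^2 + 63*x - 18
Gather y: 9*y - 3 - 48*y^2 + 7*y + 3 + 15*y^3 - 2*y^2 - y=15*y^3 - 50*y^2 + 15*y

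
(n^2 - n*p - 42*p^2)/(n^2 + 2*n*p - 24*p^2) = (-n + 7*p)/(-n + 4*p)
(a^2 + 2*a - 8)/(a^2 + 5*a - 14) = (a + 4)/(a + 7)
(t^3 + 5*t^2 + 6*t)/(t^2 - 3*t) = (t^2 + 5*t + 6)/(t - 3)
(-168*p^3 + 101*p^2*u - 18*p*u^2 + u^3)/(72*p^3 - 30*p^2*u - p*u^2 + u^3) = (-56*p^2 + 15*p*u - u^2)/(24*p^2 - 2*p*u - u^2)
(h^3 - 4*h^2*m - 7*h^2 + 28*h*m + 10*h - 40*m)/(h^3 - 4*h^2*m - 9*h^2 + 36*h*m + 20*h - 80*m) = (h - 2)/(h - 4)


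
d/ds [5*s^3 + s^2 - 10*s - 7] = 15*s^2 + 2*s - 10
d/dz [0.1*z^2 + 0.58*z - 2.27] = 0.2*z + 0.58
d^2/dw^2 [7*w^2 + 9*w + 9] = 14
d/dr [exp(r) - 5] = exp(r)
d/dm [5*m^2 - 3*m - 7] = 10*m - 3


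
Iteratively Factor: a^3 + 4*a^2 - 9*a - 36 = (a + 3)*(a^2 + a - 12) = (a - 3)*(a + 3)*(a + 4)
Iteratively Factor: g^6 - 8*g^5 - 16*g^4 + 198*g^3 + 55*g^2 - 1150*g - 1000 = (g + 1)*(g^5 - 9*g^4 - 7*g^3 + 205*g^2 - 150*g - 1000) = (g + 1)*(g + 2)*(g^4 - 11*g^3 + 15*g^2 + 175*g - 500) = (g - 5)*(g + 1)*(g + 2)*(g^3 - 6*g^2 - 15*g + 100) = (g - 5)*(g + 1)*(g + 2)*(g + 4)*(g^2 - 10*g + 25) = (g - 5)^2*(g + 1)*(g + 2)*(g + 4)*(g - 5)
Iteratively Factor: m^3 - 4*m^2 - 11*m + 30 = (m - 2)*(m^2 - 2*m - 15) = (m - 5)*(m - 2)*(m + 3)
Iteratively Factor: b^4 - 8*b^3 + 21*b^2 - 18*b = (b - 2)*(b^3 - 6*b^2 + 9*b) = (b - 3)*(b - 2)*(b^2 - 3*b) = b*(b - 3)*(b - 2)*(b - 3)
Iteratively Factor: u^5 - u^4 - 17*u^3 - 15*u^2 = (u + 1)*(u^4 - 2*u^3 - 15*u^2) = (u - 5)*(u + 1)*(u^3 + 3*u^2) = (u - 5)*(u + 1)*(u + 3)*(u^2) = u*(u - 5)*(u + 1)*(u + 3)*(u)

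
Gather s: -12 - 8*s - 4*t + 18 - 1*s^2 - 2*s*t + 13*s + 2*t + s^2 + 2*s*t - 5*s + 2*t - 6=0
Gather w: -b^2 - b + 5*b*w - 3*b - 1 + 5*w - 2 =-b^2 - 4*b + w*(5*b + 5) - 3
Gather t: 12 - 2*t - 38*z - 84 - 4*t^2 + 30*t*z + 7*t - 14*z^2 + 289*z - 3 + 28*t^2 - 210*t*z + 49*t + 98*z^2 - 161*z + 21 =24*t^2 + t*(54 - 180*z) + 84*z^2 + 90*z - 54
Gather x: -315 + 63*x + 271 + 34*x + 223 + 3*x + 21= 100*x + 200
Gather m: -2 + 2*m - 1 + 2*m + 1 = 4*m - 2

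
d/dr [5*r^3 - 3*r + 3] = 15*r^2 - 3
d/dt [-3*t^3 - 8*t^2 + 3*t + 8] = -9*t^2 - 16*t + 3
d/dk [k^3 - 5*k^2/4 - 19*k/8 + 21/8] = 3*k^2 - 5*k/2 - 19/8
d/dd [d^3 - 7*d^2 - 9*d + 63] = 3*d^2 - 14*d - 9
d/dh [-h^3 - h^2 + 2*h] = -3*h^2 - 2*h + 2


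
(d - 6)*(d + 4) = d^2 - 2*d - 24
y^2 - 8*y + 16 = (y - 4)^2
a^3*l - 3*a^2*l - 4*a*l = a*(a - 4)*(a*l + l)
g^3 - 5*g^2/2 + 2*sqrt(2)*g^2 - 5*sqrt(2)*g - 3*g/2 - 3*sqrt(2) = (g - 3)*(g + 1/2)*(g + 2*sqrt(2))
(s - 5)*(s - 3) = s^2 - 8*s + 15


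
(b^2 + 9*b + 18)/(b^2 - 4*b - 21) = (b + 6)/(b - 7)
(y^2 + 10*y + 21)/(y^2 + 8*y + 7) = (y + 3)/(y + 1)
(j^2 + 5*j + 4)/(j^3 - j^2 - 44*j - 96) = (j + 1)/(j^2 - 5*j - 24)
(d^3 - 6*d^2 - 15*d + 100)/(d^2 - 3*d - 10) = (d^2 - d - 20)/(d + 2)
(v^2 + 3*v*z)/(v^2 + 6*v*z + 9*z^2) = v/(v + 3*z)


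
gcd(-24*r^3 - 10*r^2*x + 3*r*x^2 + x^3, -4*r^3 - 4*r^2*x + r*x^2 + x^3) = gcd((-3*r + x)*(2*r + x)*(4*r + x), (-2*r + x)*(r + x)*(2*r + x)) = 2*r + x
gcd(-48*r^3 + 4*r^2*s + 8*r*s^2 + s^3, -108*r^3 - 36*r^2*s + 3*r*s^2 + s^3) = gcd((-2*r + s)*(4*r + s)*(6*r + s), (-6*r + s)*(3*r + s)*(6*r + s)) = 6*r + s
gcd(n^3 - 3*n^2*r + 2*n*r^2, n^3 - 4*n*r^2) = -n^2 + 2*n*r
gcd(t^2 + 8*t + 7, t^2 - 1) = t + 1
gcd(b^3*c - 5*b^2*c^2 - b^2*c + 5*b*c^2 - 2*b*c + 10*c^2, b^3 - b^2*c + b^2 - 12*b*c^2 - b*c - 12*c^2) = b + 1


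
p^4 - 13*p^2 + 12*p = p*(p - 3)*(p - 1)*(p + 4)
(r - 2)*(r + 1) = r^2 - r - 2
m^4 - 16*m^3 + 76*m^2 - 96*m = m*(m - 8)*(m - 6)*(m - 2)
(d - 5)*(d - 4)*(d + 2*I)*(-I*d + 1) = -I*d^4 + 3*d^3 + 9*I*d^3 - 27*d^2 - 18*I*d^2 + 60*d - 18*I*d + 40*I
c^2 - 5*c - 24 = (c - 8)*(c + 3)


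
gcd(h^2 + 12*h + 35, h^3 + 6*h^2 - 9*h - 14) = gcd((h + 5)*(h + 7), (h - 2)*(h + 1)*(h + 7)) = h + 7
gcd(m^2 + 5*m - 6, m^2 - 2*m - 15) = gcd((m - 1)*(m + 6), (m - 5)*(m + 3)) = 1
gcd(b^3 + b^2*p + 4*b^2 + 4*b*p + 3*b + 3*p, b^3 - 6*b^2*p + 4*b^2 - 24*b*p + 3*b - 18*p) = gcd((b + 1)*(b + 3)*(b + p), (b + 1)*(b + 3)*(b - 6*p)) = b^2 + 4*b + 3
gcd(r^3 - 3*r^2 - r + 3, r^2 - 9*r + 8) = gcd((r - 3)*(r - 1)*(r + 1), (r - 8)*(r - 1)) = r - 1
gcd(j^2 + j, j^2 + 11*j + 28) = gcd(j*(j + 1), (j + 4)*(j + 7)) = 1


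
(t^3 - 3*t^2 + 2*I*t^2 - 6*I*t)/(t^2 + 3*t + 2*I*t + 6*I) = t*(t - 3)/(t + 3)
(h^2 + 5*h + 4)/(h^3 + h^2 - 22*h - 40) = (h + 1)/(h^2 - 3*h - 10)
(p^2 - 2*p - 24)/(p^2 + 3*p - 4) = (p - 6)/(p - 1)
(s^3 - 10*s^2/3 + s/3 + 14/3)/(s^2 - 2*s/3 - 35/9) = 3*(s^2 - s - 2)/(3*s + 5)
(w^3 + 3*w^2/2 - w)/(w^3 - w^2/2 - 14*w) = (-2*w^2 - 3*w + 2)/(-2*w^2 + w + 28)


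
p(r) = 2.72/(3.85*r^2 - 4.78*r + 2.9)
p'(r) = 2.72*(4.78 - 7.7*r)/(3.85*r^2 - 4.78*r + 2.9)^2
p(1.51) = 0.61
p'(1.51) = -0.94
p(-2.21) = 0.08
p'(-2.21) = 0.06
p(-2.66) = 0.06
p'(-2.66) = 0.04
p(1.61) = 0.52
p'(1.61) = -0.77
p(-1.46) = 0.15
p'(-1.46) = 0.13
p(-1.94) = 0.10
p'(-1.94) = 0.08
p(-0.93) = 0.25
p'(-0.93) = 0.29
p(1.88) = 0.36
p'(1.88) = -0.47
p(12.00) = 0.01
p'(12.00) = -0.00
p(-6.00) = 0.02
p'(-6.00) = 0.00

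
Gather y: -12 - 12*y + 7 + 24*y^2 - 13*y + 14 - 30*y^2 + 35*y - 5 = -6*y^2 + 10*y + 4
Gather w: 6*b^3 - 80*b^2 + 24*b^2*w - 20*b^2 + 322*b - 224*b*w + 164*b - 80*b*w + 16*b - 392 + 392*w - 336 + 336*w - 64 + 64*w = 6*b^3 - 100*b^2 + 502*b + w*(24*b^2 - 304*b + 792) - 792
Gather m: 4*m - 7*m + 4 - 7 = -3*m - 3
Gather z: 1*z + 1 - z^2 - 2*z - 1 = -z^2 - z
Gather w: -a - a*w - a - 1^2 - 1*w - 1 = -2*a + w*(-a - 1) - 2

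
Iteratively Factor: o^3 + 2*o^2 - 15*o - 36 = (o + 3)*(o^2 - o - 12) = (o + 3)^2*(o - 4)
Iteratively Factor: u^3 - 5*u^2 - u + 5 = (u + 1)*(u^2 - 6*u + 5) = (u - 1)*(u + 1)*(u - 5)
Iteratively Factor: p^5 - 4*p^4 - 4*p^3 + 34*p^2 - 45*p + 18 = (p - 1)*(p^4 - 3*p^3 - 7*p^2 + 27*p - 18) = (p - 1)^2*(p^3 - 2*p^2 - 9*p + 18) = (p - 3)*(p - 1)^2*(p^2 + p - 6) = (p - 3)*(p - 2)*(p - 1)^2*(p + 3)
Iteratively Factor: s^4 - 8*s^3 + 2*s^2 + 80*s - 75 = (s - 1)*(s^3 - 7*s^2 - 5*s + 75) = (s - 5)*(s - 1)*(s^2 - 2*s - 15) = (s - 5)^2*(s - 1)*(s + 3)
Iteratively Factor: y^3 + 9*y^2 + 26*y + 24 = (y + 2)*(y^2 + 7*y + 12) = (y + 2)*(y + 4)*(y + 3)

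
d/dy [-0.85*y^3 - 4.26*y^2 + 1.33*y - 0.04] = -2.55*y^2 - 8.52*y + 1.33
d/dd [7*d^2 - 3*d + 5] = 14*d - 3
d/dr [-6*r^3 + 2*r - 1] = 2 - 18*r^2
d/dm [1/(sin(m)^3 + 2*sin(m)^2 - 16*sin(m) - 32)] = (-3*sin(m)^2 - 4*sin(m) + 16)*cos(m)/(sin(m)^3 + 2*sin(m)^2 - 16*sin(m) - 32)^2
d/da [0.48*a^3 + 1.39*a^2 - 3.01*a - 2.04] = 1.44*a^2 + 2.78*a - 3.01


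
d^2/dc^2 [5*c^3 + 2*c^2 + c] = 30*c + 4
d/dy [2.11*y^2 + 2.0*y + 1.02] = 4.22*y + 2.0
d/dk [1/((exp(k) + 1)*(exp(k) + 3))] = 2*(-exp(k) - 2)*exp(k)/(exp(4*k) + 8*exp(3*k) + 22*exp(2*k) + 24*exp(k) + 9)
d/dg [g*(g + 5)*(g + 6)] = 3*g^2 + 22*g + 30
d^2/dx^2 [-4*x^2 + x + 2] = -8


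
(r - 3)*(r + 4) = r^2 + r - 12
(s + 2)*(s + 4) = s^2 + 6*s + 8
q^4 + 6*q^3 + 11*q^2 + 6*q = q*(q + 1)*(q + 2)*(q + 3)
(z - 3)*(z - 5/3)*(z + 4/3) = z^3 - 10*z^2/3 - 11*z/9 + 20/3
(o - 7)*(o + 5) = o^2 - 2*o - 35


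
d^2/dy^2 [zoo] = 0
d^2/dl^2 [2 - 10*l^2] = -20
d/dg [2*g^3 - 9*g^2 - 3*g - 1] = 6*g^2 - 18*g - 3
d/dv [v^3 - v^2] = v*(3*v - 2)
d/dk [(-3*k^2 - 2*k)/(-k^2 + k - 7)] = (-5*k^2 + 42*k + 14)/(k^4 - 2*k^3 + 15*k^2 - 14*k + 49)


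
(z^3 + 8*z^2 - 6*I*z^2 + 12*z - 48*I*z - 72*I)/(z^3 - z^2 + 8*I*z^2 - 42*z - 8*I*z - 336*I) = (z^2 + z*(2 - 6*I) - 12*I)/(z^2 + z*(-7 + 8*I) - 56*I)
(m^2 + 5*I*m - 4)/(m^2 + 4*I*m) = (m + I)/m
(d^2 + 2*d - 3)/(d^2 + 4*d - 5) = (d + 3)/(d + 5)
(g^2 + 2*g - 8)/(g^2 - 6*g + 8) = (g + 4)/(g - 4)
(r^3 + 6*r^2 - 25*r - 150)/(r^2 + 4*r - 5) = (r^2 + r - 30)/(r - 1)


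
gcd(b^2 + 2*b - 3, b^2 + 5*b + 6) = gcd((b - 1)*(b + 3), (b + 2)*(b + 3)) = b + 3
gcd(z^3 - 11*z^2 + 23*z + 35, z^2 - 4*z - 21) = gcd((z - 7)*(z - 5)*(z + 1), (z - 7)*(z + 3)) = z - 7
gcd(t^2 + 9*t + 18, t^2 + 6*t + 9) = t + 3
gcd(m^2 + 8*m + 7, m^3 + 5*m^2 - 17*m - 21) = m^2 + 8*m + 7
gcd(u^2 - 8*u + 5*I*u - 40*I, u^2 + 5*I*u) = u + 5*I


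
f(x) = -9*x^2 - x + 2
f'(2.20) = -40.60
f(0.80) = -4.56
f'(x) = -18*x - 1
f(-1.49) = -16.49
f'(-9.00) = 161.00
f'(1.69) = -31.42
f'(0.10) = -2.80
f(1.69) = -25.39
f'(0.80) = -15.40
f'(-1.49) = 25.82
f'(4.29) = -78.22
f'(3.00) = -55.00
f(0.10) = 1.81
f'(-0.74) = 12.32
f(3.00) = -82.00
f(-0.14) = 1.96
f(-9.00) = -718.00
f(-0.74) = -2.19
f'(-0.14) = 1.52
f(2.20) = -43.76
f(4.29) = -167.93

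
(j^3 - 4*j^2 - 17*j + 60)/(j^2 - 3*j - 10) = (j^2 + j - 12)/(j + 2)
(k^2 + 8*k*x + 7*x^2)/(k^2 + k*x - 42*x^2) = (-k - x)/(-k + 6*x)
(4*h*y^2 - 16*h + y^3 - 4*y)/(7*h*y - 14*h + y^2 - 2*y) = (4*h*y + 8*h + y^2 + 2*y)/(7*h + y)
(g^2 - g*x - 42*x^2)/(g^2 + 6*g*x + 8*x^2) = (g^2 - g*x - 42*x^2)/(g^2 + 6*g*x + 8*x^2)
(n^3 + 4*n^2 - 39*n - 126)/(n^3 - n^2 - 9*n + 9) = (n^2 + n - 42)/(n^2 - 4*n + 3)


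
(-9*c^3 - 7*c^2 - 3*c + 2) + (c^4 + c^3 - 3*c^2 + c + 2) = c^4 - 8*c^3 - 10*c^2 - 2*c + 4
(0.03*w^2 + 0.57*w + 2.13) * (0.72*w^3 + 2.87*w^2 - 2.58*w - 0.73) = 0.0216*w^5 + 0.4965*w^4 + 3.0921*w^3 + 4.6206*w^2 - 5.9115*w - 1.5549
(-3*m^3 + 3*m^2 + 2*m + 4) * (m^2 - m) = -3*m^5 + 6*m^4 - m^3 + 2*m^2 - 4*m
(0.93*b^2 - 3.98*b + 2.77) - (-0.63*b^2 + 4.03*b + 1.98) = 1.56*b^2 - 8.01*b + 0.79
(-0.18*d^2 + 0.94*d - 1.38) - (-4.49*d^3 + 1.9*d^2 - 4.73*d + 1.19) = 4.49*d^3 - 2.08*d^2 + 5.67*d - 2.57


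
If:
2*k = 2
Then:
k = 1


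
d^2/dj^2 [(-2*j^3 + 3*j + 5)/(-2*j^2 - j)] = 10*(-2*j^3 - 12*j^2 - 6*j - 1)/(j^3*(8*j^3 + 12*j^2 + 6*j + 1))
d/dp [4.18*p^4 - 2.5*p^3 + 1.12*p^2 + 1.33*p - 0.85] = 16.72*p^3 - 7.5*p^2 + 2.24*p + 1.33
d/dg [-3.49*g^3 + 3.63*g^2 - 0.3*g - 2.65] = -10.47*g^2 + 7.26*g - 0.3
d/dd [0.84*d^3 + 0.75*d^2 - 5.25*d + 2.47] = 2.52*d^2 + 1.5*d - 5.25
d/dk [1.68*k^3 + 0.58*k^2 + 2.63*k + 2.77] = 5.04*k^2 + 1.16*k + 2.63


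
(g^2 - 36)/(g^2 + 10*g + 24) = (g - 6)/(g + 4)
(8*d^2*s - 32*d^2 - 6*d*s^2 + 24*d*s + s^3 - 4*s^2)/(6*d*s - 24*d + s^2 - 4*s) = (8*d^2 - 6*d*s + s^2)/(6*d + s)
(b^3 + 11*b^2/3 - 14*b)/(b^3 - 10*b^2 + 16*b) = (b^2 + 11*b/3 - 14)/(b^2 - 10*b + 16)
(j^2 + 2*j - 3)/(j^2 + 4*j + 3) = (j - 1)/(j + 1)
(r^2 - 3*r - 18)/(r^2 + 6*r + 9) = (r - 6)/(r + 3)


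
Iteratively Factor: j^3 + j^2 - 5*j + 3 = (j + 3)*(j^2 - 2*j + 1) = (j - 1)*(j + 3)*(j - 1)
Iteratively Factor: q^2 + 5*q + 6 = (q + 2)*(q + 3)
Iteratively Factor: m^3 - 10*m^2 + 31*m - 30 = (m - 3)*(m^2 - 7*m + 10) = (m - 5)*(m - 3)*(m - 2)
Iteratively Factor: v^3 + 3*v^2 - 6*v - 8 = (v - 2)*(v^2 + 5*v + 4) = (v - 2)*(v + 1)*(v + 4)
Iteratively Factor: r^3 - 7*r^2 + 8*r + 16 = (r + 1)*(r^2 - 8*r + 16) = (r - 4)*(r + 1)*(r - 4)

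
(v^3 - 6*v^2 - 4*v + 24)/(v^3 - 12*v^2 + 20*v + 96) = (v - 2)/(v - 8)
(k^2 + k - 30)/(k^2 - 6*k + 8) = (k^2 + k - 30)/(k^2 - 6*k + 8)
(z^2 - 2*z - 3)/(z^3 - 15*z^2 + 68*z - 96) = (z + 1)/(z^2 - 12*z + 32)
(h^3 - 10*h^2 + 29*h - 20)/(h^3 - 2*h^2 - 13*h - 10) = (h^2 - 5*h + 4)/(h^2 + 3*h + 2)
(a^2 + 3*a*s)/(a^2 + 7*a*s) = (a + 3*s)/(a + 7*s)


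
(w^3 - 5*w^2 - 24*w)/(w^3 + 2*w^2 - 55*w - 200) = w*(w + 3)/(w^2 + 10*w + 25)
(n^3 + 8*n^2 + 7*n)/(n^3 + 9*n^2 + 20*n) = (n^2 + 8*n + 7)/(n^2 + 9*n + 20)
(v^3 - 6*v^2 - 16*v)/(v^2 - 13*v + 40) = v*(v + 2)/(v - 5)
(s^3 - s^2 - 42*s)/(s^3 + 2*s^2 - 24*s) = (s - 7)/(s - 4)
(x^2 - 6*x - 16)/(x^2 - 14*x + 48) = (x + 2)/(x - 6)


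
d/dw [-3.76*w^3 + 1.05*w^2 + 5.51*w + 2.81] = -11.28*w^2 + 2.1*w + 5.51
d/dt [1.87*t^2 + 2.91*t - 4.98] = 3.74*t + 2.91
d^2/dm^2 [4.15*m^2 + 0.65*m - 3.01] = 8.30000000000000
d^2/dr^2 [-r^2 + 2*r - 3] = -2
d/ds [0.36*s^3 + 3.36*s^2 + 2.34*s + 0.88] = 1.08*s^2 + 6.72*s + 2.34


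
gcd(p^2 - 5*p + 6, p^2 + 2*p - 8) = p - 2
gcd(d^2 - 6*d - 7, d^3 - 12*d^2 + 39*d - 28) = d - 7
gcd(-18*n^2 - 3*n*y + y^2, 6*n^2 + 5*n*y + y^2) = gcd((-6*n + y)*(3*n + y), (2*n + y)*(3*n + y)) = 3*n + y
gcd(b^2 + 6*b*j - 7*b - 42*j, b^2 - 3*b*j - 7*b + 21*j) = b - 7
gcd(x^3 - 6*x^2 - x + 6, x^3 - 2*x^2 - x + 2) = x^2 - 1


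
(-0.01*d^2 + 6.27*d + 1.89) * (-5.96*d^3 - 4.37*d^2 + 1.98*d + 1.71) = 0.0596*d^5 - 37.3255*d^4 - 38.6841*d^3 + 4.1382*d^2 + 14.4639*d + 3.2319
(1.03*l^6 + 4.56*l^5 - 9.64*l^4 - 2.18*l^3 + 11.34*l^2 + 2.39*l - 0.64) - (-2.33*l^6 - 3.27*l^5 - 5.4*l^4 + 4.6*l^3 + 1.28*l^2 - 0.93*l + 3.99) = 3.36*l^6 + 7.83*l^5 - 4.24*l^4 - 6.78*l^3 + 10.06*l^2 + 3.32*l - 4.63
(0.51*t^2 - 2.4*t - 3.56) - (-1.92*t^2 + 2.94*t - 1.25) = 2.43*t^2 - 5.34*t - 2.31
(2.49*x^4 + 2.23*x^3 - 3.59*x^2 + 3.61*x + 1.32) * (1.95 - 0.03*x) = -0.0747*x^5 + 4.7886*x^4 + 4.4562*x^3 - 7.1088*x^2 + 6.9999*x + 2.574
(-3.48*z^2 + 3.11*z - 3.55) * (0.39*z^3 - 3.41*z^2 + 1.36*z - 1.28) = -1.3572*z^5 + 13.0797*z^4 - 16.7224*z^3 + 20.7895*z^2 - 8.8088*z + 4.544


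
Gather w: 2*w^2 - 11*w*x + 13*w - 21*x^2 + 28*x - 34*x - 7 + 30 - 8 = 2*w^2 + w*(13 - 11*x) - 21*x^2 - 6*x + 15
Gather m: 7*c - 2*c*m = -2*c*m + 7*c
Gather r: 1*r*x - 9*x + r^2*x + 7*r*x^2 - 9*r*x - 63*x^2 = r^2*x + r*(7*x^2 - 8*x) - 63*x^2 - 9*x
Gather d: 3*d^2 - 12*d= 3*d^2 - 12*d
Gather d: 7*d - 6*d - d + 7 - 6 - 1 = 0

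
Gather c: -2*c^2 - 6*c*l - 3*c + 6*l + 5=-2*c^2 + c*(-6*l - 3) + 6*l + 5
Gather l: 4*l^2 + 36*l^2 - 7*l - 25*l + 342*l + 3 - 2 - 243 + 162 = 40*l^2 + 310*l - 80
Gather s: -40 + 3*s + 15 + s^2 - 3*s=s^2 - 25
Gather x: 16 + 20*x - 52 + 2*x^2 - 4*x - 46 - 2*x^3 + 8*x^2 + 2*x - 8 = -2*x^3 + 10*x^2 + 18*x - 90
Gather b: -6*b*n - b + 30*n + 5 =b*(-6*n - 1) + 30*n + 5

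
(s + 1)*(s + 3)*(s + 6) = s^3 + 10*s^2 + 27*s + 18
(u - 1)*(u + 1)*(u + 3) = u^3 + 3*u^2 - u - 3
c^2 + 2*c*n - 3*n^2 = (c - n)*(c + 3*n)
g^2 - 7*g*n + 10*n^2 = (g - 5*n)*(g - 2*n)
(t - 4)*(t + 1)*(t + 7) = t^3 + 4*t^2 - 25*t - 28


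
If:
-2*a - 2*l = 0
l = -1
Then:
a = 1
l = -1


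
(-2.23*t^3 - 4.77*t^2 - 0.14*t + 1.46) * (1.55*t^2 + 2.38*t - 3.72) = -3.4565*t^5 - 12.7009*t^4 - 3.274*t^3 + 19.6742*t^2 + 3.9956*t - 5.4312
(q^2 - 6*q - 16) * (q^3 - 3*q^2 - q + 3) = q^5 - 9*q^4 + q^3 + 57*q^2 - 2*q - 48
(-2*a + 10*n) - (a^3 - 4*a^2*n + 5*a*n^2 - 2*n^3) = -a^3 + 4*a^2*n - 5*a*n^2 - 2*a + 2*n^3 + 10*n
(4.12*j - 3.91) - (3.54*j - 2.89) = 0.58*j - 1.02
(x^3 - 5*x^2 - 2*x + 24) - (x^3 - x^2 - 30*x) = -4*x^2 + 28*x + 24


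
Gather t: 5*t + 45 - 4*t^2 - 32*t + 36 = -4*t^2 - 27*t + 81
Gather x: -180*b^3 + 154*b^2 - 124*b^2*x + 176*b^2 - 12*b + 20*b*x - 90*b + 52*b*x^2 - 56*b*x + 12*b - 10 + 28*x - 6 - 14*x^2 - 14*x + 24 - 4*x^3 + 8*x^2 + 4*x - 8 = -180*b^3 + 330*b^2 - 90*b - 4*x^3 + x^2*(52*b - 6) + x*(-124*b^2 - 36*b + 18)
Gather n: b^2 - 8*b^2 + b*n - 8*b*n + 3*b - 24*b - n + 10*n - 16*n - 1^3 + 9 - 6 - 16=-7*b^2 - 21*b + n*(-7*b - 7) - 14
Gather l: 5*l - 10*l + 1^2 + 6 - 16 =-5*l - 9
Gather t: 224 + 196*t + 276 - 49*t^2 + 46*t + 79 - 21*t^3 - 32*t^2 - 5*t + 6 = -21*t^3 - 81*t^2 + 237*t + 585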